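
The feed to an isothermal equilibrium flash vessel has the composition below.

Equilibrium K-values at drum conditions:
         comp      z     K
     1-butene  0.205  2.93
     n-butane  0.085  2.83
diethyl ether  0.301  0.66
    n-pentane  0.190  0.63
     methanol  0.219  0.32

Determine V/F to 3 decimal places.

Rachford–Rice: g(V/F) = Σ zᵢ(Kᵢ−1)/(1+V/F(Kᵢ−1)) = 0.
Check two-phase: ΣzᵢKᵢ = 1.230 > 1 and Σzᵢ/Kᵢ = 1.542 > 1, so g(0) = 0.230 > 0 and g(1) = -0.542 < 0.
Newton iteration, V/F⁰ = 0.5:
  V/F = 0.500: g = -0.1526, g' = -0.598 → V/F = 0.245
  V/F = 0.245: g = 0.0087, g' = -0.707 → V/F = 0.257
Converged at V/F = 0.257.

V/F = 0.257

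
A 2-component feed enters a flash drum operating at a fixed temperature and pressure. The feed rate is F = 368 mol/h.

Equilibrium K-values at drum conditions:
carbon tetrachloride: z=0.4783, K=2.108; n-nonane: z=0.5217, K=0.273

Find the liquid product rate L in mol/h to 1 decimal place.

Let β = V/F and solve Σ zᵢ(Kᵢ−1)/(1+β(Kᵢ−1)) = 0.
Feasibility: ΣzᵢKᵢ = 1.1507, Σzᵢ/Kᵢ = 2.1379 — both > 1, two phases present.
Binary case is linear: z₁(K₁−1)(1+β(K₂−1)) + z₂(K₂−1)(1+β(K₁−1)) = 0
⇒ β = [z₁(K₁−1)+z₂(K₂−1)] / [−(K₁−1)(K₂−1)] = 0.15068/0.80552 = 0.1871
Then V = β·F = 0.1871·368 = 68.8 mol/h and L = F − V = 299.2 mol/h.

L = 299.2 mol/h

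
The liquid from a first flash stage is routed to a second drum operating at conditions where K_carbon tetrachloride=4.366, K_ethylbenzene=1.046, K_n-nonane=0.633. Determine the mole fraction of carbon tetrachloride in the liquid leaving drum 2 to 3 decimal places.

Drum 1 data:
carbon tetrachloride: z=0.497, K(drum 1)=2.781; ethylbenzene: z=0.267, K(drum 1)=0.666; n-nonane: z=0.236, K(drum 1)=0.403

Drum 1:
Newton–Raphson from ψ₁ = 0.5:
  ψ₁ = 0.500: g = 0.1603, g' = -0.655 → ψ₁ = 0.745
  ψ₁ = 0.745: g = 0.0081, g' = -0.617 → ψ₁ = 0.758
Converged at ψ₁ = 0.758.
Drum-1 compositions:
  carbon tetrachloride: x = 0.212, y = 0.588
  ethylbenzene: x = 0.357, y = 0.238
  n-nonane: x = 0.431, y = 0.174
Drum-2 feed = drum-1 liquid: z₂ = (0.2115, 0.3575, 0.4310).
Drum 2:
Rachford–Rice: g(ψ₂) = Σ zᵢ(Kᵢ−1)/(1+ψ₂(Kᵢ−1)) = 0.
Check two-phase: ΣzᵢKᵢ = 1.570 > 1 and Σzᵢ/Kᵢ = 1.071 > 1, so g(0) = 0.570 > 0 and g(1) = -0.071 < 0.
Newton–Raphson from ψ₂ = 0.5:
  ψ₂ = 0.500: g = 0.0877, g' = -0.421 → ψ₂ = 0.708
  ψ₂ = 0.708: g = 0.0125, g' = -0.316 → ψ₂ = 0.748
  ψ₂ = 0.748: g = 0.0002, g' = -0.305 → ψ₂ = 0.749
Converged at ψ₂ = 0.749.
  carbon tetrachloride: x = 0.060, y = 0.262
  ethylbenzene: x = 0.346, y = 0.361
  n-nonane: x = 0.594, y = 0.376

x_carbon tetrachloride (drum 2) = 0.060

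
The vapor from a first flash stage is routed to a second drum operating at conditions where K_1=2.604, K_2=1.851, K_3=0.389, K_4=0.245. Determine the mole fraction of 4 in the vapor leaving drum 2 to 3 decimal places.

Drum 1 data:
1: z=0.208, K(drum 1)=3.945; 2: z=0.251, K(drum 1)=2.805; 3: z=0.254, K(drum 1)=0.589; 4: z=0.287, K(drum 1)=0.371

Drum 1:
Rachford–Rice: g(ψ₁) = Σ zᵢ(Kᵢ−1)/(1+ψ₁(Kᵢ−1)) = 0.
Feasibility: ΣzᵢKᵢ = 1.781, Σzᵢ/Kᵢ = 1.347 — both > 1, two phases present.
Newton–Raphson from ψ₁ = 0.65:
  ψ₁ = 0.650: g = -0.0292, g' = -0.790 → ψ₁ = 0.613
Converged at ψ₁ = 0.613.
Drum-1 compositions:
  1: x = 0.074, y = 0.292
  2: x = 0.119, y = 0.334
  3: x = 0.340, y = 0.200
  4: x = 0.467, y = 0.173
Drum-2 feed = drum-1 vapor: z₂ = (0.2925, 0.3342, 0.2000, 0.1733).
Drum 2:
Rachford–Rice: g(ψ₂) = Σ zᵢ(Kᵢ−1)/(1+ψ₂(Kᵢ−1)) = 0.
g(0) = ΣzᵢKᵢ − 1 = 0.500 and g(1) = 1 − Σzᵢ/Kᵢ = -0.514, so a root lies in (0, 1).
Newton iteration, ψ₂⁰ = 0.57:
  ψ₂ = 0.570: g = 0.0194, g' = -0.795 → ψ₂ = 0.594
Converged at ψ₂ = 0.594.
  1: x = 0.150, y = 0.390
  2: x = 0.222, y = 0.411
  3: x = 0.314, y = 0.122
  4: x = 0.314, y = 0.077

y_4 (drum 2) = 0.077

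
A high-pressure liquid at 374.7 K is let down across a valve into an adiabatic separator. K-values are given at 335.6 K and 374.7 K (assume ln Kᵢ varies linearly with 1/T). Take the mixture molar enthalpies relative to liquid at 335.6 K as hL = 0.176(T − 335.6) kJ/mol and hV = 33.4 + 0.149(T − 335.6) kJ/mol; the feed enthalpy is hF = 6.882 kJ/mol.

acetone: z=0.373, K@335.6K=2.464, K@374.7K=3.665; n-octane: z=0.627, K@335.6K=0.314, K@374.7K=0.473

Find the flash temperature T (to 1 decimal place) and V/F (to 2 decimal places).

Adiabatic flash: solve Rachford–Rice at each trial T, then check hF = ψ·hV(T) + (1−ψ)·hL(T).
  T = 335.6 K: K = (2.464, 0.314), RR gives ψ = 0.115, H_out = 3.856 kJ/mol
  T = 374.7 K: K = (3.665, 0.473), RR gives ψ = 0.473, H_out = 22.165 kJ/mol
  T = 355.1 K: K = (3.037, 0.390), RR gives ψ = 0.303, H_out = 13.398 kJ/mol
  T = 345.4 K: K = (2.745, 0.351), RR gives ψ = 0.215, H_out = 8.862 kJ/mol
  T = 340.5 K: K = (2.603, 0.332), RR gives ψ = 0.167, H_out = 6.431 kJ/mol
  T = 342.9 K: K = (2.672, 0.341), RR gives ψ = 0.191, H_out = 7.637 kJ/mol
Linear interpolation between T = 340.5 (H_out = 6.431) and T = 342.9 (H_out = 7.637) on hF = 6.882 gives T ≈ 341.4 K, at which ψ = 0.18.

T = 341.4 K, V/F = 0.18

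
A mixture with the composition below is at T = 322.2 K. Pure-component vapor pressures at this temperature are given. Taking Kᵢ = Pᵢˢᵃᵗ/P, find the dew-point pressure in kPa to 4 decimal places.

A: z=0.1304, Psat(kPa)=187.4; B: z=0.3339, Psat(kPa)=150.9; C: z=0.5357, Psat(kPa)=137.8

Pdew = 147.1437 kPa

At the dew point ψ → 1, so Σzᵢ/Kᵢ = 1 with Kᵢ = Pᵢˢᵃᵗ/P ⇒ 1/P = Σzᵢ/Pᵢˢᵃᵗ.
1/P = 0.1304/187.4 + 0.3339/150.9 + 0.5357/137.8 = 0.0067961 ⇒ P = 147.1437 kPa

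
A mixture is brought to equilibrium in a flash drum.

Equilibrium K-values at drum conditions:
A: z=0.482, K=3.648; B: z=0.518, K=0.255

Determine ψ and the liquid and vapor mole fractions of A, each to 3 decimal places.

ψ = 0.451, x_A = 0.220, y_A = 0.801

Binary case is linear: z₁(K₁−1)(1+ψ(K₂−1)) + z₂(K₂−1)(1+ψ(K₁−1)) = 0
⇒ ψ = [z₁(K₁−1)+z₂(K₂−1)] / [−(K₁−1)(K₂−1)] = 0.8904/1.9728 = 0.451
Compositions from xᵢ = zᵢ/(1+ψ(Kᵢ−1)), yᵢ = Kᵢxᵢ:
  A: x = 0.220, y = 0.801
  B: x = 0.780, y = 0.199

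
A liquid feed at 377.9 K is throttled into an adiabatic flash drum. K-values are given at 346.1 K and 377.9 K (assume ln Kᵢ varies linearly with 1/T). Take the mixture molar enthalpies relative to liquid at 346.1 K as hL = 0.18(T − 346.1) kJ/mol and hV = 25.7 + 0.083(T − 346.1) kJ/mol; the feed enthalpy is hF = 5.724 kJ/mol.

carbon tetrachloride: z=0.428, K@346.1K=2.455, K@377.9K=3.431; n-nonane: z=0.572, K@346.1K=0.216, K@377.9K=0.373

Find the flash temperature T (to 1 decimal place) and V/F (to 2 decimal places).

Adiabatic flash: solve Rachford–Rice at each trial T, then check hF = ψ·hV(T) + (1−ψ)·hL(T).
  T = 346.1 K: K = (2.455, 0.216), RR gives ψ = 0.153, H_out = 3.927 kJ/mol
  T = 377.9 K: K = (3.431, 0.373), RR gives ψ = 0.447, H_out = 15.840 kJ/mol
  T = 362.0 K: K = (2.924, 0.287), RR gives ψ = 0.303, H_out = 10.186 kJ/mol
  T = 354.1 K: K = (2.686, 0.250), RR gives ψ = 0.231, H_out = 7.209 kJ/mol
  T = 350.1 K: K = (2.569, 0.233), RR gives ψ = 0.193, H_out = 5.611 kJ/mol
  T = 352.1 K: K = (2.627, 0.241), RR gives ψ = 0.213, H_out = 6.419 kJ/mol
Linear interpolation between T = 350.1 (H_out = 5.611) and T = 352.1 (H_out = 6.419) on hF = 5.724 gives T ≈ 350.4 K, at which ψ = 0.20.

T = 350.4 K, V/F = 0.20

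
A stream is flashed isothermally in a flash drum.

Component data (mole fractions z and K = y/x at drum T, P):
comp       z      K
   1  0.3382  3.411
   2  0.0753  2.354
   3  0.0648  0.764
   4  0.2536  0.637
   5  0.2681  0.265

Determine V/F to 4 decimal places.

Material balance + equilibrium reduce to Σ zᵢ(Kᵢ−1)/(1+V/F(Kᵢ−1)) = 0.
Feasibility: ΣzᵢKᵢ = 1.6130, Σzᵢ/Kᵢ = 1.6258 — both > 1, two phases present.
Newton–Raphson from V/F = 0.5:
  V/F = 0.5000: g = -0.01085, g' = -0.8698 → V/F = 0.4875
Converged at V/F = 0.4875.

V/F = 0.4875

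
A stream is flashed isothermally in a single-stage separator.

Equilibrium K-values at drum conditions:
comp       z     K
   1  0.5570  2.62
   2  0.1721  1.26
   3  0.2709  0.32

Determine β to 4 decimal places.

Newton iteration, β⁰ = 0.39:
  β = 0.3900: g = 0.34290, g' = -0.7906 → β = 0.8237
  β = 0.8237: g = 0.00458, g' = -0.9236 → β = 0.8287
Converged at β = 0.8287.

β = 0.8287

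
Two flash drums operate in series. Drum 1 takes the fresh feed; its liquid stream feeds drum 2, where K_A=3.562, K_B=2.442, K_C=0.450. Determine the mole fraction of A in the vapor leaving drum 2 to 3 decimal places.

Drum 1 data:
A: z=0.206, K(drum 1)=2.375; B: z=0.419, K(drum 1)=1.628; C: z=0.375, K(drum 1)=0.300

Drum 1:
Material balance + equilibrium reduce to Σ zᵢ(Kᵢ−1)/(1+ψ₁(Kᵢ−1)) = 0.
g(0) = ΣzᵢKᵢ − 1 = 0.284 and g(1) = 1 − Σzᵢ/Kᵢ = -0.594, so a root lies in (0, 1).
Iterate (Newton) starting at ψ₁ = 0.5:
  ψ₁ = 0.500: g = -0.0357, g' = -0.667 → ψ₁ = 0.446
  ψ₁ = 0.446: g = -0.0008, g' = -0.639 → ψ₁ = 0.445
Converged at ψ₁ = 0.445.
Drum-1 compositions:
  A: x = 0.128, y = 0.303
  B: x = 0.327, y = 0.533
  C: x = 0.545, y = 0.163
Drum-2 feed = drum-1 liquid: z₂ = (0.1278, 0.3275, 0.5448).
Drum 2:
Material balance + equilibrium reduce to Σ zᵢ(Kᵢ−1)/(1+ψ₂(Kᵢ−1)) = 0.
Check two-phase: ΣzᵢKᵢ = 1.500 > 1 and Σzᵢ/Kᵢ = 1.381 > 1, so g(0) = 0.500 > 0 and g(1) = -0.381 < 0.
Newton–Raphson from ψ₂ = 0.51:
  ψ₂ = 0.510: g = -0.0024, g' = -0.702 → ψ₂ = 0.507
Converged at ψ₂ = 0.507.
  A: x = 0.056, y = 0.198
  B: x = 0.189, y = 0.462
  C: x = 0.755, y = 0.340

y_A (drum 2) = 0.198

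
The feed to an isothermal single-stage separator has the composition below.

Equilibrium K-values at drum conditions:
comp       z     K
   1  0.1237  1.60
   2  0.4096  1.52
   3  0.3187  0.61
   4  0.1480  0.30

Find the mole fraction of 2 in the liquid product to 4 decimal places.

Material balance + equilibrium reduce to Σ zᵢ(Kᵢ−1)/(1+ψ(Kᵢ−1)) = 0.
g(0) = ΣzᵢKᵢ − 1 = 0.0593 and g(1) = 1 − Σzᵢ/Kᵢ = -0.3626, so a root lies in (0, 1).
Iterate (Newton) starting at ψ = 0.49:
  ψ = 0.4900: g = -0.08424, g' = -0.3390 → ψ = 0.2415
  ψ = 0.2415: g = -0.00784, g' = -0.2855 → ψ = 0.2140
  ψ = 0.2140: g = -0.00004, g' = -0.2827 → ψ = 0.2139
Converged at ψ = 0.2139.
Compositions from xᵢ = zᵢ/(1+ψ(Kᵢ−1)), yᵢ = Kᵢxᵢ:
  1: x = 0.1096, y = 0.1754
  2: x = 0.3686, y = 0.5603
  3: x = 0.3477, y = 0.2121
  4: x = 0.1741, y = 0.0522

x_2 = 0.3686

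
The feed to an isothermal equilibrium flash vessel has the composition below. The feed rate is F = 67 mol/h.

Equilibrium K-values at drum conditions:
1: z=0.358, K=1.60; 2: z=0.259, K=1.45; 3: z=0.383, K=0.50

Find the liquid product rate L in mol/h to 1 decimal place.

L = 32.3 mol/h

Material balance + equilibrium reduce to Σ zᵢ(Kᵢ−1)/(1+V/F(Kᵢ−1)) = 0.
Feasibility: ΣzᵢKᵢ = 1.140, Σzᵢ/Kᵢ = 1.168 — both > 1, two phases present.
Newton–Raphson from V/F = 0.45:
  V/F = 0.450: g = 0.0190, g' = -0.276 → V/F = 0.519
  V/F = 0.519: g = -0.0003, g' = -0.284 → V/F = 0.518
Converged at V/F = 0.518.
Then V = V/F·F = 0.5178·67 = 34.7 mol/h and L = F − V = 32.3 mol/h.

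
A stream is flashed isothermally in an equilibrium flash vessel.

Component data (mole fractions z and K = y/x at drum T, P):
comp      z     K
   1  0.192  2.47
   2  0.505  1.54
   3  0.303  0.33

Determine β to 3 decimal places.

β = 0.628

Rachford–Rice: g(β) = Σ zᵢ(Kᵢ−1)/(1+β(Kᵢ−1)) = 0.
g(0) = ΣzᵢKᵢ − 1 = 0.352 and g(1) = 1 − Σzᵢ/Kᵢ = -0.324, so a root lies in (0, 1).
Iterate (Newton) starting at β = 0.59:
  β = 0.590: g = 0.0222, g' = -0.576 → β = 0.629
  β = 0.629: g = -0.0005, g' = -0.600 → β = 0.628
Converged at β = 0.628.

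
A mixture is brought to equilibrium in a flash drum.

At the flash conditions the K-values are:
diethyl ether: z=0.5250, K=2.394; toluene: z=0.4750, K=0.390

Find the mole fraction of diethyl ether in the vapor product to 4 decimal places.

y_diethyl ether = 0.7287

Rachford–Rice: g(ψ) = Σ zᵢ(Kᵢ−1)/(1+ψ(Kᵢ−1)) = 0.
Check two-phase: ΣzᵢKᵢ = 1.4421 > 1 and Σzᵢ/Kᵢ = 1.4372 > 1, so g(0) = 0.4421 > 0 and g(1) = -0.4372 < 0.
Binary case is linear: z₁(K₁−1)(1+ψ(K₂−1)) + z₂(K₂−1)(1+ψ(K₁−1)) = 0
⇒ ψ = [z₁(K₁−1)+z₂(K₂−1)] / [−(K₁−1)(K₂−1)] = 0.44210/0.85034 = 0.5199
Compositions from xᵢ = zᵢ/(1+ψ(Kᵢ−1)), yᵢ = Kᵢxᵢ:
  diethyl ether: x = 0.3044, y = 0.7287
  toluene: x = 0.6956, y = 0.2713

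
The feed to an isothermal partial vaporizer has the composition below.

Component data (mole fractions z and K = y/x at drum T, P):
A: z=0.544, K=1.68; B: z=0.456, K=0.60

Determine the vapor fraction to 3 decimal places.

ψ = 0.689

Material balance + equilibrium reduce to Σ zᵢ(Kᵢ−1)/(1+ψ(Kᵢ−1)) = 0.
Check two-phase: ΣzᵢKᵢ = 1.188 > 1 and Σzᵢ/Kᵢ = 1.084 > 1, so g(0) = 0.188 > 0 and g(1) = -0.084 < 0.
Newton iteration, ψ⁰ = 0.5:
  ψ = 0.500: g = 0.0481, g' = -0.254 → ψ = 0.689
Converged at ψ = 0.689.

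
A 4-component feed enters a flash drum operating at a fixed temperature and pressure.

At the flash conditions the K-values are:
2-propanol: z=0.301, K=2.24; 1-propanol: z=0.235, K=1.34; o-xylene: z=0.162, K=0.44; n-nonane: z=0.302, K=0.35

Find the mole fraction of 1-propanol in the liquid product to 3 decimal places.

x_1-propanol = 0.214

Let β = V/F and solve Σ zᵢ(Kᵢ−1)/(1+β(Kᵢ−1)) = 0.
g(0) = ΣzᵢKᵢ − 1 = 0.166 and g(1) = 1 − Σzᵢ/Kᵢ = -0.541, so a root lies in (0, 1).
Iterate (Newton) starting at β = 0.48:
  β = 0.480: g = -0.1067, g' = -0.567 → β = 0.292
  β = 0.292: g = -0.0038, g' = -0.539 → β = 0.285
Converged at β = 0.285.
Compositions from xᵢ = zᵢ/(1+β(Kᵢ−1)), yᵢ = Kᵢxᵢ:
  2-propanol: x = 0.223, y = 0.498
  1-propanol: x = 0.214, y = 0.287
  o-xylene: x = 0.193, y = 0.085
  n-nonane: x = 0.371, y = 0.130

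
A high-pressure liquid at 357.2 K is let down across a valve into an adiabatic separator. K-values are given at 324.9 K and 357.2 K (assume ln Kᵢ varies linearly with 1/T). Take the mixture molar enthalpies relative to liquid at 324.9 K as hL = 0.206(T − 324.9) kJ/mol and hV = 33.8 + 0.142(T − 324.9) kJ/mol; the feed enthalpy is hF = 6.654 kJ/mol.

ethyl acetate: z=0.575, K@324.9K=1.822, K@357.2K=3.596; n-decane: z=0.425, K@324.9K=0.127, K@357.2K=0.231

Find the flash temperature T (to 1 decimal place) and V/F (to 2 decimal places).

Adiabatic flash: solve Rachford–Rice at each trial T, then check hF = ψ·hV(T) + (1−ψ)·hL(T).
  T = 324.9 K: K = (1.822, 0.127), RR gives ψ = 0.142, H_out = 4.787 kJ/mol
  T = 357.2 K: K = (3.596, 0.231), RR gives ψ = 0.584, H_out = 25.186 kJ/mol
  T = 341.0 K: K = (2.598, 0.174), RR gives ψ = 0.430, H_out = 17.404 kJ/mol
  T = 332.9 K: K = (2.183, 0.149), RR gives ψ = 0.316, H_out = 12.176 kJ/mol
  T = 328.9 K: K = (1.996, 0.138), RR gives ψ = 0.240, H_out = 8.883 kJ/mol
  T = 326.9 K: K = (1.908, 0.132), RR gives ψ = 0.194, H_out = 6.960 kJ/mol
Linear interpolation between T = 324.9 (H_out = 4.787) and T = 326.9 (H_out = 6.960) on hF = 6.654 gives T ≈ 326.6 K, at which ψ = 0.19.

T = 326.6 K, V/F = 0.19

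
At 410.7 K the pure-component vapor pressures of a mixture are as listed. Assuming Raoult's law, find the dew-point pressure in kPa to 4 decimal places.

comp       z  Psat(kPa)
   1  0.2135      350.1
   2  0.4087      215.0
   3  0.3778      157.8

At the dew point ψ → 1, so Σzᵢ/Kᵢ = 1 with Kᵢ = Pᵢˢᵃᵗ/P ⇒ 1/P = Σzᵢ/Pᵢˢᵃᵗ.
1/P = 0.2135/350.1 + 0.4087/215.0 + 0.3778/157.8 = 0.0049049 ⇒ P = 203.8767 kPa

Pdew = 203.8767 kPa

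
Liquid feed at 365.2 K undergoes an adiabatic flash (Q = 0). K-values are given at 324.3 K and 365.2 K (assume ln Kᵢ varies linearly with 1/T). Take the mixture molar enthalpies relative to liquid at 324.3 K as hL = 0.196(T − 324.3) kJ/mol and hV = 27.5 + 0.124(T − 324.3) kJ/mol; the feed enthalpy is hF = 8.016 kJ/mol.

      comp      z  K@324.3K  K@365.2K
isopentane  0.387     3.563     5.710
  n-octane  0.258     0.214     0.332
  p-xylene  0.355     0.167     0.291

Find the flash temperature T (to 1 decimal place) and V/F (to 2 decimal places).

Adiabatic flash: solve Rachford–Rice at each trial T, then check hF = ψ·hV(T) + (1−ψ)·hL(T).
  T = 324.3 K: K = (3.563, 0.214, 0.167), RR gives ψ = 0.237, H_out = 6.507 kJ/mol
  T = 365.2 K: K = (5.710, 0.332, 0.291), RR gives ψ = 0.429, H_out = 18.553 kJ/mol
  T = 344.8 K: K = (4.577, 0.270, 0.224), RR gives ψ = 0.340, H_out = 12.868 kJ/mol
  T = 334.6 K: K = (4.056, 0.241, 0.195), RR gives ψ = 0.292, H_out = 9.828 kJ/mol
  T = 329.5 K: K = (3.808, 0.228, 0.181), RR gives ψ = 0.266, H_out = 8.223 kJ/mol
  T = 326.9 K: K = (3.684, 0.221, 0.174), RR gives ψ = 0.251, H_out = 7.376 kJ/mol
  T = 328.2 K: K = (3.746, 0.224, 0.177), RR gives ψ = 0.259, H_out = 7.802 kJ/mol
Linear interpolation between T = 328.2 (H_out = 7.802) and T = 329.5 (H_out = 8.223) on hF = 8.016 gives T ≈ 328.9 K, at which ψ = 0.26.

T = 328.9 K, V/F = 0.26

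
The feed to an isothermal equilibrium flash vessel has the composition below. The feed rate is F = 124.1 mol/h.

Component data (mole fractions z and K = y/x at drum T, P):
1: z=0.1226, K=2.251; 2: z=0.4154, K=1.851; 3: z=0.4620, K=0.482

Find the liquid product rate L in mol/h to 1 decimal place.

Rachford–Rice: g(V/F) = Σ zᵢ(Kᵢ−1)/(1+V/F(Kᵢ−1)) = 0.
Check two-phase: ΣzᵢKᵢ = 1.2676 > 1 and Σzᵢ/Kᵢ = 1.2374 > 1, so g(0) = 0.2676 > 0 and g(1) = -0.2374 < 0.
Newton iteration, V/F⁰ = 0.65:
  V/F = 0.6500: g = -0.04860, g' = -0.4648 → V/F = 0.5454
  V/F = 0.5454: g = -0.00096, g' = -0.4489 → V/F = 0.5433
Converged at V/F = 0.5433.
Then V = V/F·F = 0.5433·124.1 = 67.4 mol/h and L = F − V = 56.7 mol/h.

L = 56.7 mol/h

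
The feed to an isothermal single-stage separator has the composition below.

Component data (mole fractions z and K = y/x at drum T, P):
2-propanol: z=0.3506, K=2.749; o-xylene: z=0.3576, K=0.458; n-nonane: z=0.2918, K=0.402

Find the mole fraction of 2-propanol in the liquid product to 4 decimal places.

Rachford–Rice: g(ψ) = Σ zᵢ(Kᵢ−1)/(1+ψ(Kᵢ−1)) = 0.
g(0) = ΣzᵢKᵢ − 1 = 0.2449 and g(1) = 1 − Σzᵢ/Kᵢ = -0.6342, so a root lies in (0, 1).
Iterate (Newton) starting at ψ = 0.63:
  ψ = 0.6300: g = -0.28255, g' = -0.7536 → ψ = 0.2551
  ψ = 0.2551: g = -0.00679, g' = -0.7996 → ψ = 0.2466
Converged at ψ = 0.2466.
Compositions from xᵢ = zᵢ/(1+ψ(Kᵢ−1)), yᵢ = Kᵢxᵢ:
  2-propanol: x = 0.2449, y = 0.6734
  o-xylene: x = 0.4128, y = 0.1891
  n-nonane: x = 0.3423, y = 0.1376

x_2-propanol = 0.2449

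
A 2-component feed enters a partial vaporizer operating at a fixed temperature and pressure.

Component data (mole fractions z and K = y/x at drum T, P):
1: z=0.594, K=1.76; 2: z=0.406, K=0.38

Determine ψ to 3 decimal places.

ψ = 0.424

Let ψ = V/F and solve Σ zᵢ(Kᵢ−1)/(1+ψ(Kᵢ−1)) = 0.
Check two-phase: ΣzᵢKᵢ = 1.200 > 1 and Σzᵢ/Kᵢ = 1.406 > 1, so g(0) = 0.200 > 0 and g(1) = -0.406 < 0.
Binary case is linear: z₁(K₁−1)(1+ψ(K₂−1)) + z₂(K₂−1)(1+ψ(K₁−1)) = 0
⇒ ψ = [z₁(K₁−1)+z₂(K₂−1)] / [−(K₁−1)(K₂−1)] = 0.1997/0.4712 = 0.424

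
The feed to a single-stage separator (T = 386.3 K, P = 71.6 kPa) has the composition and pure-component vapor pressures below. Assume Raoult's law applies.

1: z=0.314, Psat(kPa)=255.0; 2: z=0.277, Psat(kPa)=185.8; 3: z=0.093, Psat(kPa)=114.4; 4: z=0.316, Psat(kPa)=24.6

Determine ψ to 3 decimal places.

Raoult's law: Kᵢ = Pᵢˢᵃᵗ/P = Pᵢˢᵃᵗ/71.6.
  K_1 = 255.0/71.6 = 3.56145, K_2 = 185.8/71.6 = 2.59497, K_3 = 114.4/71.6 = 1.59777, K_4 = 24.6/71.6 = 0.34358
Newton–Raphson from ψ = 0.42:
  ψ = 0.420: g = 0.4101, g' = -1.012 → ψ = 0.825
  ψ = 0.825: g = 0.0335, g' = -1.007 → ψ = 0.859
  ψ = 0.859: g = -0.0008, g' = -1.056 → ψ = 0.858
Converged at ψ = 0.858.

ψ = 0.858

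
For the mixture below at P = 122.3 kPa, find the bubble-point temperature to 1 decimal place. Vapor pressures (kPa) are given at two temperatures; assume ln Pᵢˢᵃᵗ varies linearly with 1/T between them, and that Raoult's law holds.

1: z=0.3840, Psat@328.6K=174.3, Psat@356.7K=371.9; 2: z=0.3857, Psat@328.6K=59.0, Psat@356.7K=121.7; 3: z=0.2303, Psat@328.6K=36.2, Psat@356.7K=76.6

Bubble-point temperature: ΣzᵢPᵢˢᵃᵗ(T) = P. Interpolate ln Pᵢˢᵃᵗ = aᵢ + bᵢ/T.
  T = 328.6 K: ΣzᵢPᵢˢᵃᵗ = 98.02 kPa
  T = 356.7 K: ΣzᵢPᵢˢᵃᵗ = 207.39 kPa
  T = 342.6 K: ΣzᵢPᵢˢᵃᵗ = 144.59 kPa
  T = 335.6 K: ΣzᵢPᵢˢᵃᵗ = 119.54 kPa
  T = 339.1 K: ΣzᵢPᵢˢᵃᵗ = 131.60 kPa
  T = 337.4 K: ΣzᵢPᵢˢᵃᵗ = 125.63 kPa
Interpolating between 335.6 K and 337.4 K gives T ≈ 336.4 K.

T = 336.4 K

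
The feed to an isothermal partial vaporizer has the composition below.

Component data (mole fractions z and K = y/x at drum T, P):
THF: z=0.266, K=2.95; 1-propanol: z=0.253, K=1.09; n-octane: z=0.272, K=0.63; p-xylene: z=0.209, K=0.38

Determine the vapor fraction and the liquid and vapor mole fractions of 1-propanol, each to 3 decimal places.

Material balance + equilibrium reduce to Σ zᵢ(Kᵢ−1)/(1+ψ(Kᵢ−1)) = 0.
Check two-phase: ΣzᵢKᵢ = 1.311 > 1 and Σzᵢ/Kᵢ = 1.304 > 1, so g(0) = 0.311 > 0 and g(1) = -0.304 < 0.
Newton iteration, ψ⁰ = 0.41:
  ψ = 0.410: g = 0.0178, g' = -0.510 → ψ = 0.445
Converged at ψ = 0.445.
Compositions from xᵢ = zᵢ/(1+ψ(Kᵢ−1)), yᵢ = Kᵢxᵢ:
  THF: x = 0.142, y = 0.420
  1-propanol: x = 0.243, y = 0.265
  n-octane: x = 0.326, y = 0.205
  p-xylene: x = 0.289, y = 0.110

ψ = 0.445, x_1-propanol = 0.243, y_1-propanol = 0.265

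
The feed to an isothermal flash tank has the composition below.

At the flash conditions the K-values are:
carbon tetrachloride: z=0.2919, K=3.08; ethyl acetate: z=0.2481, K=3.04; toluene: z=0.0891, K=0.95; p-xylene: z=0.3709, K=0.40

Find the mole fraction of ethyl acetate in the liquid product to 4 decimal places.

x_ethyl acetate = 0.0954

Rachford–Rice: g(V/F) = Σ zᵢ(Kᵢ−1)/(1+V/F(Kᵢ−1)) = 0.
g(0) = ΣzᵢKᵢ − 1 = 0.8863 and g(1) = 1 − Σzᵢ/Kᵢ = -0.1974, so a root lies in (0, 1).
Newton iteration, V/F⁰ = 0.34:
  V/F = 0.3400: g = 0.37038, g' = -1.0042 → V/F = 0.7088
  V/F = 0.7088: g = 0.06046, g' = -0.7833 → V/F = 0.7860
  V/F = 0.7860: g = -0.00096, g' = -0.8127 → V/F = 0.7848
Converged at V/F = 0.7848.
Compositions from xᵢ = zᵢ/(1+V/F(Kᵢ−1)), yᵢ = Kᵢxᵢ:
  carbon tetrachloride: x = 0.1109, y = 0.3415
  ethyl acetate: x = 0.0954, y = 0.2900
  toluene: x = 0.0927, y = 0.0881
  p-xylene: x = 0.7010, y = 0.2804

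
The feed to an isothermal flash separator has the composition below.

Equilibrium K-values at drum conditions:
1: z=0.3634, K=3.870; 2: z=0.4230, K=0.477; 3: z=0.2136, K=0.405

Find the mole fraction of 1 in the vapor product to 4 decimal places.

Rachford–Rice: g(V/F) = Σ zᵢ(Kᵢ−1)/(1+V/F(Kᵢ−1)) = 0.
g(0) = ΣzᵢKᵢ − 1 = 0.6946 and g(1) = 1 − Σzᵢ/Kᵢ = -0.5081, so a root lies in (0, 1).
Newton iteration, V/F⁰ = 0.5:
  V/F = 0.5000: g = -0.05216, g' = -0.8702 → V/F = 0.4401
  V/F = 0.4401: g = 0.00134, g' = -0.9185 → V/F = 0.4415
Converged at V/F = 0.4415.
Compositions from xᵢ = zᵢ/(1+V/F(Kᵢ−1)), yᵢ = Kᵢxᵢ:
  1: x = 0.1603, y = 0.6203
  2: x = 0.5500, y = 0.2624
  3: x = 0.2897, y = 0.1173

y_1 = 0.6203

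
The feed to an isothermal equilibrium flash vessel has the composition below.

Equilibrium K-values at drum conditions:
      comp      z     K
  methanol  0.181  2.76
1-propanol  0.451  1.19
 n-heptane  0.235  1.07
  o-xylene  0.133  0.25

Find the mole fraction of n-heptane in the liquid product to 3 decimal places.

Rachford–Rice: g(ψ) = Σ zᵢ(Kᵢ−1)/(1+ψ(Kᵢ−1)) = 0.
Check two-phase: ΣzᵢKᵢ = 1.321 > 1 and Σzᵢ/Kᵢ = 1.196 > 1, so g(0) = 0.321 > 0 and g(1) = -0.196 < 0.
Newton–Raphson from ψ = 0.36:
  ψ = 0.360: g = 0.1546, g' = -0.366 → ψ = 0.783
  ψ = 0.783: g = -0.0173, g' = -0.551 → ψ = 0.751
  ψ = 0.751: g = -0.0007, g' = -0.510 → ψ = 0.750
Converged at ψ = 0.750.
Compositions from xᵢ = zᵢ/(1+ψ(Kᵢ−1)), yᵢ = Kᵢxᵢ:
  methanol: x = 0.078, y = 0.215
  1-propanol: x = 0.395, y = 0.470
  n-heptane: x = 0.223, y = 0.239
  o-xylene: x = 0.304, y = 0.076

x_n-heptane = 0.223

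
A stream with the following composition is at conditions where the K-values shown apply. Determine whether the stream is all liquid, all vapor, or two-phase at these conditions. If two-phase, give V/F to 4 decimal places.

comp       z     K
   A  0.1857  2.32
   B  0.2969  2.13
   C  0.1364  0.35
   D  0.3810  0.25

two-phase, V/F = 0.2358

ΣzᵢKᵢ = 1.2062; Σzᵢ/Kᵢ = 2.1331.
Both exceed 1, so a two-phase solution exists.
Rachford–Rice: g(ψ) = Σ zᵢ(Kᵢ−1)/(1+ψ(Kᵢ−1)) = 0.
Newton iteration, ψ⁰ = 0.42:
  ψ = 0.4200: g = -0.15389, g' = -0.8740 → ψ = 0.2439
  ψ = 0.2439: g = -0.00668, g' = -0.8205 → ψ = 0.2358
Converged at ψ = 0.2358.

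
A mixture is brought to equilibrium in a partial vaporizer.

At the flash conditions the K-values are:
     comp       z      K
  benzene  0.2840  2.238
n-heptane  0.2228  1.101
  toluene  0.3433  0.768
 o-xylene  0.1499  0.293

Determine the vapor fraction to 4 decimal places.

ψ = 0.4581

Rachford–Rice: g(ψ) = Σ zᵢ(Kᵢ−1)/(1+ψ(Kᵢ−1)) = 0.
Check two-phase: ΣzᵢKᵢ = 1.1885 > 1 and Σzᵢ/Kᵢ = 1.2879 > 1, so g(0) = 0.1885 > 0 and g(1) = -0.2879 < 0.
Newton–Raphson from ψ = 0.5:
  ψ = 0.5000: g = -0.01544, g' = -0.3710 → ψ = 0.4584
  ψ = 0.4584: g = -0.00011, g' = -0.3664 → ψ = 0.4581
Converged at ψ = 0.4581.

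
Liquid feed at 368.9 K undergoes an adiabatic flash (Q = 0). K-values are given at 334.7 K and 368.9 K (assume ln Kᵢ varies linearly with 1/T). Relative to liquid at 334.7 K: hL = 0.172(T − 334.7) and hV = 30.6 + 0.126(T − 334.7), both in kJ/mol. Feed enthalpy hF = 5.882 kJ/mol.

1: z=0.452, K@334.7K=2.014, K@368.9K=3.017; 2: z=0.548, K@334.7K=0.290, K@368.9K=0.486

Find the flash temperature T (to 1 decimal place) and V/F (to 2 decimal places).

T = 338.9 K, V/F = 0.17

Adiabatic flash: solve Rachford–Rice at each trial T, then check hF = ψ·hV(T) + (1−ψ)·hL(T).
  T = 334.7 K: K = (2.014, 0.290), RR gives ψ = 0.096, H_out = 2.943 kJ/mol
  T = 368.9 K: K = (3.017, 0.486), RR gives ψ = 0.608, H_out = 23.522 kJ/mol
  T = 351.8 K: K = (2.489, 0.380), RR gives ψ = 0.361, H_out = 13.712 kJ/mol
  T = 343.2 K: K = (2.244, 0.333), RR gives ψ = 0.237, H_out = 8.619 kJ/mol
  T = 338.9 K: K = (2.126, 0.311), RR gives ψ = 0.169, H_out = 5.861 kJ/mol
  T = 341.0 K: K = (2.183, 0.321), RR gives ψ = 0.203, H_out = 7.232 kJ/mol
Linear interpolation between T = 338.9 (H_out = 5.861) and T = 341.0 (H_out = 7.232) on hF = 5.882 gives T ≈ 338.9 K, at which ψ = 0.17.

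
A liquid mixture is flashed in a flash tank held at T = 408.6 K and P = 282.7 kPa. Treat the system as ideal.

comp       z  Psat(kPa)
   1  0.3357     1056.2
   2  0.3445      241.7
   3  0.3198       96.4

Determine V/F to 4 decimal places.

Raoult's law: Kᵢ = Pᵢˢᵃᵗ/P = Pᵢˢᵃᵗ/282.7.
  K_1 = 1056.2/282.7 = 3.736116, K_2 = 241.7/282.7 = 0.854970, K_3 = 96.4/282.7 = 0.340998
Newton–Raphson from V/F = 0.52:
  V/F = 0.5200: g = 0.00446, g' = -0.7581 → V/F = 0.5259
Converged at V/F = 0.5259.

V/F = 0.5259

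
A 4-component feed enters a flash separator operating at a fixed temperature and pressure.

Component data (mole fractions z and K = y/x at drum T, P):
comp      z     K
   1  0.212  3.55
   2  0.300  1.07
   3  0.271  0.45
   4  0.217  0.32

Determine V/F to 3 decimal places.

Material balance + equilibrium reduce to Σ zᵢ(Kᵢ−1)/(1+V/F(Kᵢ−1)) = 0.
Feasibility: ΣzᵢKᵢ = 1.265, Σzᵢ/Kᵢ = 1.620 — both > 1, two phases present.
Newton–Raphson from V/F = 0.63:
  V/F = 0.630: g = -0.2587, g' = -0.703 → V/F = 0.262
  V/F = 0.262: g = -0.0091, g' = -0.757 → V/F = 0.250
Converged at V/F = 0.250.

V/F = 0.250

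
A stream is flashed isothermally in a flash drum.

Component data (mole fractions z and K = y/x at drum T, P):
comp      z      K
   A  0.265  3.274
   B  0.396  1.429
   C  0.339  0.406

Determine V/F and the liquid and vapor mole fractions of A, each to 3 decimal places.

V/F = 0.731, x_A = 0.100, y_A = 0.326

Iterate (Newton) starting at V/F = 0.61:
  V/F = 0.610: g = 0.0713, g' = -0.580 → V/F = 0.733
  V/F = 0.733: g = -0.0013, g' = -0.610 → V/F = 0.731
Converged at V/F = 0.731.
Compositions from xᵢ = zᵢ/(1+V/F(Kᵢ−1)), yᵢ = Kᵢxᵢ:
  A: x = 0.100, y = 0.326
  B: x = 0.301, y = 0.431
  C: x = 0.599, y = 0.243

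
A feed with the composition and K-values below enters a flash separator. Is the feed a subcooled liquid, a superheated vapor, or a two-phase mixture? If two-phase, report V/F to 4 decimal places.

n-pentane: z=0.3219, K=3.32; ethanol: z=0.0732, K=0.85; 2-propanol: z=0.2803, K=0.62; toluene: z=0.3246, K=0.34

two-phase, V/F = 0.3489

ΣzᵢKᵢ = 1.4151; Σzᵢ/Kᵢ = 1.5899.
Both exceed 1, so a two-phase solution exists.
Material balance + equilibrium reduce to Σ zᵢ(Kᵢ−1)/(1+ψ(Kᵢ−1)) = 0.
Iterate (Newton) starting at ψ = 0.5:
  ψ = 0.5000: g = -0.11738, g' = -0.7500 → ψ = 0.3435
  ψ = 0.3435: g = 0.00449, g' = -0.8284 → ψ = 0.3489
Converged at ψ = 0.3489.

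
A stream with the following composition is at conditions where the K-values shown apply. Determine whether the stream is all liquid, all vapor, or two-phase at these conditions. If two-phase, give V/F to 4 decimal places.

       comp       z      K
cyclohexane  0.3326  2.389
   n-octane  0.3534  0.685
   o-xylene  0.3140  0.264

ΣzᵢKᵢ = 1.1196; Σzᵢ/Kᵢ = 1.8445.
Both exceed 1, so a two-phase solution exists.
Newton–Raphson from ψ = 0.45:
  ψ = 0.4500: g = -0.19097, g' = -0.6709 → ψ = 0.1653
  ψ = 0.1653: g = -0.00486, g' = -0.6839 → ψ = 0.1582
  ψ = 0.1582: g = 0.00001, g' = -0.6880 → ψ = 0.1583
Converged at ψ = 0.1583.

two-phase, V/F = 0.1583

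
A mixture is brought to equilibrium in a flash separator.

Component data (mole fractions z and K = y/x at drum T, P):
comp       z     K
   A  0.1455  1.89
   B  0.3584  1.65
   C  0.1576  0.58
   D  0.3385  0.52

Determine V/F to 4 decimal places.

V/F = 0.3992

Material balance + equilibrium reduce to Σ zᵢ(Kᵢ−1)/(1+V/F(Kᵢ−1)) = 0.
Feasibility: ΣzᵢKᵢ = 1.1338, Σzᵢ/Kᵢ = 1.2169 — both > 1, two phases present.
Newton iteration, V/F⁰ = 0.5:
  V/F = 0.5000: g = -0.03214, g' = -0.3210 → V/F = 0.3999
  V/F = 0.3999: g = -0.00022, g' = -0.3177 → V/F = 0.3992
Converged at V/F = 0.3992.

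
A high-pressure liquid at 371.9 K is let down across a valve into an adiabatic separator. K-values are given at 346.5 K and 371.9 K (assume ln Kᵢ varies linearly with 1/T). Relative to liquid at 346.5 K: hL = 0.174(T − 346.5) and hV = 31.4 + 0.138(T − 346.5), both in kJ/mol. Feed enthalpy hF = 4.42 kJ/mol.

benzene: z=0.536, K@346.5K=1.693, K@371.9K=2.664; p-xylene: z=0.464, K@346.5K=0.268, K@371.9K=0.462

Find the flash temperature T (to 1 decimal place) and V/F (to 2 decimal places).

Adiabatic flash: solve Rachford–Rice at each trial T, then check hF = ψ·hV(T) + (1−ψ)·hL(T).
  T = 346.5 K: K = (1.693, 0.268), RR gives ψ = 0.063, H_out = 1.968 kJ/mol
  T = 371.9 K: K = (2.664, 0.462), RR gives ψ = 0.717, H_out = 26.291 kJ/mol
  T = 359.2 K: K = (2.141, 0.355), RR gives ψ = 0.425, H_out = 15.349 kJ/mol
  T = 352.9 K: K = (1.910, 0.310), RR gives ψ = 0.266, H_out = 9.415 kJ/mol
  T = 349.7 K: K = (1.799, 0.288), RR gives ψ = 0.172, H_out = 5.950 kJ/mol
  T = 348.1 K: K = (1.745, 0.278), RR gives ψ = 0.120, H_out = 4.038 kJ/mol
Linear interpolation between T = 348.1 (H_out = 4.038) and T = 349.7 (H_out = 5.950) on hF = 4.42 gives T ≈ 348.4 K, at which ψ = 0.13.

T = 348.4 K, V/F = 0.13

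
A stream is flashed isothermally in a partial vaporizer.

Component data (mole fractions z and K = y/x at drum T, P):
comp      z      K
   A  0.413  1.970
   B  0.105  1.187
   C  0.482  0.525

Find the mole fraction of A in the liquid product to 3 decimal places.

x_A = 0.284

Let ψ = V/F and solve Σ zᵢ(Kᵢ−1)/(1+ψ(Kᵢ−1)) = 0.
Check two-phase: ΣzᵢKᵢ = 1.191 > 1 and Σzᵢ/Kᵢ = 1.216 > 1, so g(0) = 0.191 > 0 and g(1) = -0.216 < 0.
Iterate (Newton) starting at ψ = 0.5:
  ψ = 0.500: g = -0.0125, g' = -0.366 → ψ = 0.466
Converged at ψ = 0.466.
Compositions from xᵢ = zᵢ/(1+ψ(Kᵢ−1)), yᵢ = Kᵢxᵢ:
  A: x = 0.284, y = 0.560
  B: x = 0.097, y = 0.115
  C: x = 0.619, y = 0.325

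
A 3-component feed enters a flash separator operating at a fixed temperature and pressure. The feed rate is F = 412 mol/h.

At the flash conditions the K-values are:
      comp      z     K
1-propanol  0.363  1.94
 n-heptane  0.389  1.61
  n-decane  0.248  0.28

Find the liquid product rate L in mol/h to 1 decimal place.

L = 116.7 mol/h

Material balance + equilibrium reduce to Σ zᵢ(Kᵢ−1)/(1+β(Kᵢ−1)) = 0.
g(0) = ΣzᵢKᵢ − 1 = 0.400 and g(1) = 1 − Σzᵢ/Kᵢ = -0.314, so a root lies in (0, 1).
Iterate (Newton) starting at β = 0.5:
  β = 0.500: g = 0.1350, g' = -0.547 → β = 0.747
  β = 0.747: g = -0.0226, g' = -0.780 → β = 0.718
  β = 0.718: g = -0.0007, g' = -0.735 → β = 0.717
Converged at β = 0.717.
Then V = β·F = 0.7167·412 = 295.3 mol/h and L = F − V = 116.7 mol/h.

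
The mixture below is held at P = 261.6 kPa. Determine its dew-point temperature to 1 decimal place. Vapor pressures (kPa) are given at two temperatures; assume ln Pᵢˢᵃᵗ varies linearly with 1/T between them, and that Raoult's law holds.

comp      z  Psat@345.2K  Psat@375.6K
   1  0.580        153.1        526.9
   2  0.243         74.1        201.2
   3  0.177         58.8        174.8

Dew-point temperature: Σzᵢ·P/Pᵢˢᵃᵗ(T) = 1. Interpolate ln Pᵢˢᵃᵗ = aᵢ + bᵢ/T.
  T = 345.2 K: ΣzᵢP/Pᵢˢᵃᵗ = 2.6364
  T = 375.6 K: ΣzᵢP/Pᵢˢᵃᵗ = 0.8688
  T = 360.4 K: ΣzᵢP/Pᵢˢᵃᵗ = 1.4766
  T = 368.0 K: ΣzᵢP/Pᵢˢᵃᵗ = 1.1261
  T = 371.8 K: ΣzᵢP/Pᵢˢᵃᵗ = 0.9878
  T = 369.9 K: ΣzᵢP/Pᵢˢᵃᵗ = 1.0543
  T = 370.9 K: ΣzᵢP/Pᵢˢᵃᵗ = 1.0186
Interpolating between 370.9 K and 371.8 K gives T ≈ 371.4 K.

T = 371.4 K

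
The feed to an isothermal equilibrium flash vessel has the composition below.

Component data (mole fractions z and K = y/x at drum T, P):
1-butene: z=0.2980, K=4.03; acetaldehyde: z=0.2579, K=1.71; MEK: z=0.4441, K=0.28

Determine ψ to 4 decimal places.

ψ = 0.4949

Material balance + equilibrium reduce to Σ zᵢ(Kᵢ−1)/(1+ψ(Kᵢ−1)) = 0.
g(0) = ΣzᵢKᵢ − 1 = 0.7663 and g(1) = 1 − Σzᵢ/Kᵢ = -0.8108, so a root lies in (0, 1).
Iterate (Newton) starting at ψ = 0.36:
  ψ = 0.3600: g = 0.14607, g' = -1.1278 → ψ = 0.4895
  ψ = 0.4895: g = 0.00571, g' = -1.0643 → ψ = 0.4949
Converged at ψ = 0.4949.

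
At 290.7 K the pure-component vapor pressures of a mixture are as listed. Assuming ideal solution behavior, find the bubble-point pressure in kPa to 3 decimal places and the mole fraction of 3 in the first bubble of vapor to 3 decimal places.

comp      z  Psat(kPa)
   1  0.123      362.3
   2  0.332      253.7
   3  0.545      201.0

Pbub = 238.336 kPa, y_3 = 0.460

At the bubble point ψ → 0, so ΣzᵢKᵢ = 1 with Kᵢ = Pᵢˢᵃᵗ/P ⇒ P = ΣzᵢPᵢˢᵃᵗ.
P = 0.123·362.3 + 0.332·253.7 + 0.545·201.0 = 238.336 kPa
yᵢ = zᵢPᵢˢᵃᵗ/P ⇒ y_3 = 0.545·201.0/238.336 = 0.460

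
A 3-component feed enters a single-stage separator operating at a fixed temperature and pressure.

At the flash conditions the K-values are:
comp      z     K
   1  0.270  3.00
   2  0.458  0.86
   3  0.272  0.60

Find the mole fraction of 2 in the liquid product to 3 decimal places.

x_2 = 0.509

Rachford–Rice: g(ψ) = Σ zᵢ(Kᵢ−1)/(1+ψ(Kᵢ−1)) = 0.
Feasibility: ΣzᵢKᵢ = 1.367, Σzᵢ/Kᵢ = 1.076 — both > 1, two phases present.
Newton–Raphson from ψ = 0.59:
  ψ = 0.590: g = 0.0354, g' = -0.312 → ψ = 0.703
  ψ = 0.703: g = 0.0019, g' = -0.282 → ψ = 0.710
Converged at ψ = 0.710.
Compositions from xᵢ = zᵢ/(1+ψ(Kᵢ−1)), yᵢ = Kᵢxᵢ:
  1: x = 0.112, y = 0.335
  2: x = 0.509, y = 0.437
  3: x = 0.380, y = 0.228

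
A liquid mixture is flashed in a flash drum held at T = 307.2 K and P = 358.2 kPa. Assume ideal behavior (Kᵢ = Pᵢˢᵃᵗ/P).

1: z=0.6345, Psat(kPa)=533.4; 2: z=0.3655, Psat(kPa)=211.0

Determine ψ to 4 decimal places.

ψ = 0.7967

Raoult's law: Kᵢ = Pᵢˢᵃᵗ/P = Pᵢˢᵃᵗ/358.2.
  K_1 = 533.4/358.2 = 1.489112, K_2 = 211.0/358.2 = 0.589056
Material balance + equilibrium reduce to Σ zᵢ(Kᵢ−1)/(1+ψ(Kᵢ−1)) = 0.
Check two-phase: ΣzᵢKᵢ = 1.1601 > 1 and Σzᵢ/Kᵢ = 1.0466 > 1, so g(0) = 0.1601 > 0 and g(1) = -0.0466 < 0.
Newton iteration, ψ⁰ = 0.38:
  ψ = 0.3800: g = 0.08371, g' = -0.1946 → ψ = 0.8101
  ψ = 0.8101: g = -0.00288, g' = -0.2166 → ψ = 0.7968
  ψ = 0.7968: g = -0.00001, g' = -0.2150 → ψ = 0.7967
Converged at ψ = 0.7967.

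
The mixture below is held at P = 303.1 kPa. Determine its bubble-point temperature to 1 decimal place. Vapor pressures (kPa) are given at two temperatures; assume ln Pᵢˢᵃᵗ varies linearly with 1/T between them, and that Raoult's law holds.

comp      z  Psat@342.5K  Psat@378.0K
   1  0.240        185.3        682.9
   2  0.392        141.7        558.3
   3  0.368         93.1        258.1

Bubble-point temperature: ΣzᵢPᵢˢᵃᵗ(T) = P. Interpolate ln Pᵢˢᵃᵗ = aᵢ + bᵢ/T.
  T = 342.5 K: ΣzᵢPᵢˢᵃᵗ = 134.28 kPa
  T = 378.0 K: ΣzᵢPᵢˢᵃᵗ = 477.73 kPa
  T = 360.2 K: ΣzᵢPᵢˢᵃᵗ = 260.24 kPa
  T = 369.1 K: ΣzᵢPᵢˢᵃᵗ = 355.00 kPa
  T = 364.6 K: ΣzᵢPᵢˢᵃᵗ = 303.95 kPa
  T = 362.4 K: ΣzᵢPᵢˢᵃᵗ = 281.37 kPa
Interpolating between 362.4 K and 364.6 K gives T ≈ 364.5 K.

T = 364.5 K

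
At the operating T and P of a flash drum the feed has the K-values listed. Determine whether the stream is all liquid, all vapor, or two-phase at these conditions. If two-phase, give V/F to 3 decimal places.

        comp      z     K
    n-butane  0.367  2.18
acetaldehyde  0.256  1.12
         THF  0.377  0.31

two-phase, V/F = 0.338

ΣzᵢKᵢ = 1.204; Σzᵢ/Kᵢ = 1.613.
Both exceed 1, so a two-phase solution exists.
Material balance + equilibrium reduce to Σ zᵢ(Kᵢ−1)/(1+ψ(Kᵢ−1)) = 0.
Newton–Raphson from ψ = 0.5:
  ψ = 0.500: g = -0.0958, g' = -0.624 → ψ = 0.346
  ψ = 0.346: g = -0.0049, g' = -0.571 → ψ = 0.338
Converged at ψ = 0.338.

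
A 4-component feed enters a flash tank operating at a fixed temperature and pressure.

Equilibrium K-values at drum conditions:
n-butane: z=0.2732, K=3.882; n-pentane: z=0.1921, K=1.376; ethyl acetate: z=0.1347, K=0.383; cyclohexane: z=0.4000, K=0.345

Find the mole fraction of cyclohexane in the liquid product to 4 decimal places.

Newton–Raphson from V/F = 0.5:
  V/F = 0.5000: g = -0.12642, g' = -0.8868 → V/F = 0.3574
  V/F = 0.3574: g = 0.00280, g' = -0.9487 → V/F = 0.3604
Converged at V/F = 0.3604.
Compositions from xᵢ = zᵢ/(1+V/F(Kᵢ−1)), yᵢ = Kᵢxᵢ:
  n-butane: x = 0.1340, y = 0.5202
  n-pentane: x = 0.1692, y = 0.2328
  ethyl acetate: x = 0.1732, y = 0.0663
  cyclohexane: x = 0.5236, y = 0.1806

x_cyclohexane = 0.5236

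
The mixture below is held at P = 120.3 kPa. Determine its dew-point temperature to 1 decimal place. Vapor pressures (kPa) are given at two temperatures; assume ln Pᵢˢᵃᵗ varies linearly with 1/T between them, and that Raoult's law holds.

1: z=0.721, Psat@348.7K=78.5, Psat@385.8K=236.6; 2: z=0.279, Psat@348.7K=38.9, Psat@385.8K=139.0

Dew-point temperature: Σzᵢ·P/Pᵢˢᵃᵗ(T) = 1. Interpolate ln Pᵢˢᵃᵗ = aᵢ + bᵢ/T.
  T = 348.7 K: ΣzᵢP/Pᵢˢᵃᵗ = 1.9677
  T = 385.8 K: ΣzᵢP/Pᵢˢᵃᵗ = 0.6081
  T = 367.2 K: ΣzᵢP/Pᵢˢᵃᵗ = 1.0626
  T = 376.5 K: ΣzᵢP/Pᵢˢᵃᵗ = 0.7981
  T = 371.9 K: ΣzᵢP/Pᵢˢᵃᵗ = 0.9178
  T = 369.5 K: ΣzᵢP/Pᵢˢᵃᵗ = 0.9886
Interpolating between 367.2 K and 369.5 K gives T ≈ 369.1 K.

T = 369.1 K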